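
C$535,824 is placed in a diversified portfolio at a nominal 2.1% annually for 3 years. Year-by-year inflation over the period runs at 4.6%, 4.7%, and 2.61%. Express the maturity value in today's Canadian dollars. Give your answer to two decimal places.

Nominal value at maturity: C$535,824 × (1 + 2.1%)^3 ≈ C$570,294.77.
Price-level factor over 3 years: 1.046 × 1.047 × 1.0261 = 1.1237457282.
Dividing the nominal maturity value by the price-level factor gives the value in today's money.

C$507,494.49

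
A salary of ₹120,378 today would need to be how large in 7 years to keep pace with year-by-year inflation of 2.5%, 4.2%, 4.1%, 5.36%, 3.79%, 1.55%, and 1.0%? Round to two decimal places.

₹150,114.28

Cumulative price-level factor: 1.025 × 1.042 × 1.041 × 1.0536 × 1.0379 × 1.0155 × 1.010 ≈ 1.2470242222.
Multiplying ₹120,378 by the price-level factor gives the future nominal sum.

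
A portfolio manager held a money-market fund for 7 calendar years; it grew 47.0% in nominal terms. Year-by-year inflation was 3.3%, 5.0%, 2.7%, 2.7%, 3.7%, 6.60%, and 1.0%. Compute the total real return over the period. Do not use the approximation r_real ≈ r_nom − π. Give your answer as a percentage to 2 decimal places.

Cumulative inflation factor: 1.033 × 1.050 × 1.027 × 1.027 × 1.037 × 1.0660 × 1.010 ≈ 1.27729.
Nominal growth factor: 1.47000. Real growth factor = 1.47000 / 1.27729 ≈ 1.15088.
Total real return ≈ 15.0879%.

15.09%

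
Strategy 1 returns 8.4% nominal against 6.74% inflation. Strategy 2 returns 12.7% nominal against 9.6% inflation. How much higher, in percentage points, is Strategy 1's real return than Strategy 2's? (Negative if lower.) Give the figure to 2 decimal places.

-1.27

Strategy 1 real return: 1.084/1.0674 − 1 = 1.555%.
Strategy 2 real return: 1.127/1.096 − 1 = 2.828%.
Difference: 1.555 − 2.828 = -1.273 pp.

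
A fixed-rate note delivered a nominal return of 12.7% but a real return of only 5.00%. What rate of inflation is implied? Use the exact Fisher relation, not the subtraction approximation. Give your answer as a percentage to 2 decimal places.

From (1+r_nom) = (1+r_real)(1+π), we get 1+π = (1 + 12.7%)/(1 + 5.00%) = 1.127/1.0500 ≈ 1.07333.
So π ≈ 7.3333%.

7.33%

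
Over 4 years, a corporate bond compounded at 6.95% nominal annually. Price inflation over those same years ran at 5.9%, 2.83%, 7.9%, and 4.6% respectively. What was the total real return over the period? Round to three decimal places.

Cumulative inflation factor: 1.059 × 1.0283 × 1.079 × 1.046 ≈ 1.22905.
Nominal growth factor: 1.30835. Real growth factor = 1.30835 / 1.22905 ≈ 1.06452.
Total real return ≈ 6.4521%.

6.452%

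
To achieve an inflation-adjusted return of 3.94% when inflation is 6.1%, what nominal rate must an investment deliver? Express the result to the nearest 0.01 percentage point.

10.28%

By the Fisher equation, 1 + r_nom = (1 + 3.94%)(1 + 6.1%) = 1.0394 × 1.061 = 1.1028034.
So r_nom = 10.28034%.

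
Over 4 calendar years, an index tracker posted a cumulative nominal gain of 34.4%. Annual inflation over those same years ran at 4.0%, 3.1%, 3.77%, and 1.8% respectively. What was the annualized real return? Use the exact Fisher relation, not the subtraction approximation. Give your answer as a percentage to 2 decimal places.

Cumulative inflation factor: 1.040 × 1.031 × 1.0377 × 1.018 ≈ 1.13269.
Nominal growth factor: 1.34400. Real growth factor = 1.34400 / 1.13269 ≈ 1.18655.
Annualized: 1.18655^(1/4) − 1 ≈ 0.04369.

4.37%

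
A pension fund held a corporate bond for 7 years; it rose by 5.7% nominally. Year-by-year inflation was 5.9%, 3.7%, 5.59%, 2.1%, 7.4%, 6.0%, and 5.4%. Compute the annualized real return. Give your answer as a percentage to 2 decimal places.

-4.14%

Cumulative inflation factor: 1.059 × 1.037 × 1.0559 × 1.021 × 1.074 × 1.060 × 1.054 ≈ 1.42061.
Nominal growth factor: 1.05700. Real growth factor = 1.05700 / 1.42061 ≈ 0.74405.
Annualized: 0.74405^(1/7) − 1 ≈ -0.04136.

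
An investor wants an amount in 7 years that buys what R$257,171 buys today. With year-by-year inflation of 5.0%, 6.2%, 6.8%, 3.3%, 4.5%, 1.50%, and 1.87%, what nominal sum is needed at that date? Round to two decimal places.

Cumulative price-level factor: 1.050 × 1.062 × 1.068 × 1.033 × 1.045 × 1.0150 × 1.0187 ≈ 1.3292725267.
Multiplying R$257,171 by the price-level factor gives the future nominal sum.

R$341,850.34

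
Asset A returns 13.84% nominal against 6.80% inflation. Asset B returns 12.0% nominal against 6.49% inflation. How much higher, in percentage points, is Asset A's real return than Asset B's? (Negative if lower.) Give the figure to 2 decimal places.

1.42

Asset A real return: 1.1384/1.0680 − 1 = 6.592%.
Asset B real return: 1.120/1.0649 − 1 = 5.174%.
Difference: 6.592 − 5.174 = 1.418 pp.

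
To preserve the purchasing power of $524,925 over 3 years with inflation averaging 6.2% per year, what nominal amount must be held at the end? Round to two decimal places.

$628,739.59

Cumulative price-level factor: (1+6.2%)^3 = 1.197770328.
Multiplying $524,925 by the price-level factor gives the future nominal sum.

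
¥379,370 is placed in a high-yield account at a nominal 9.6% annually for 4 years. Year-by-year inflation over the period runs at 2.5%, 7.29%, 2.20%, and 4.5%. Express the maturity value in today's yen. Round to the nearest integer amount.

Nominal value at maturity: ¥379,370 × (1 + 9.6%)^4 ≈ ¥547,401.
Price-level factor over 4 years: 1.025 × 1.0729 × 1.0220 × 1.045 ≈ 1.1744926328.
The maturity value deflated by that factor is the answer in today's purchasing power.

¥466,074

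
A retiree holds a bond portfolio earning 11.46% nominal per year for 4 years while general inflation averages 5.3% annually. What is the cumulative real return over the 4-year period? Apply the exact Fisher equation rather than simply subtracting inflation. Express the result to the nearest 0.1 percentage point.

The annual real rate is (1+11.46%)/(1+5.3%) − 1 = 5.8500%.
Compounded over 4 years: (1 + 0.058500)^4 − 1 ≈ 0.25534.

25.5%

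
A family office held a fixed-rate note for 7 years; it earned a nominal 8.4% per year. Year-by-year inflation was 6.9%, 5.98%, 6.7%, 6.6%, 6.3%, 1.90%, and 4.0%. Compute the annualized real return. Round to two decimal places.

Cumulative inflation factor: 1.069 × 1.0598 × 1.067 × 1.066 × 1.063 × 1.0190 × 1.040 ≈ 1.45166.
Nominal growth factor: 1.75875. Real growth factor = 1.75875 / 1.45166 ≈ 1.21155.
Annualized: 1.21155^(1/7) − 1 ≈ 0.02779.

2.78%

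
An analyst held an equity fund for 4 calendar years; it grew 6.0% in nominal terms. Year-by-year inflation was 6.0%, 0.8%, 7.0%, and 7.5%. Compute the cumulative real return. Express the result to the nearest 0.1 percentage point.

-13.8%

Cumulative inflation factor: 1.060 × 1.008 × 1.070 × 1.075 ≈ 1.22902.
Nominal growth factor: 1.06000. Real growth factor = 1.06000 / 1.22902 ≈ 0.86248.
Total real return ≈ -13.7524%.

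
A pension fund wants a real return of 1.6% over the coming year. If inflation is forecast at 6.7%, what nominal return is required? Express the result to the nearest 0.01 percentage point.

By the Fisher equation, 1 + r_nom = (1 + 1.6%)(1 + 6.7%) = 1.016 × 1.067 = 1.084072.
So r_nom = 8.4072%.

8.41%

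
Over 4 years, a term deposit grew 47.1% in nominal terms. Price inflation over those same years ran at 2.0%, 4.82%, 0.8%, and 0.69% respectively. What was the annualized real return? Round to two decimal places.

Cumulative inflation factor: 1.020 × 1.0482 × 1.008 × 1.0069 ≈ 1.08515.
Nominal growth factor: 1.47100. Real growth factor = 1.47100 / 1.08515 ≈ 1.35557.
Annualized: 1.35557^(1/4) − 1 ≈ 0.07902.

7.90%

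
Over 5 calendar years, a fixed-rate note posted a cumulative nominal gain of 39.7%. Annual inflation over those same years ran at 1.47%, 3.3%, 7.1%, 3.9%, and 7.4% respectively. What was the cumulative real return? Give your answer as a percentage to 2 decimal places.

Cumulative inflation factor: 1.0147 × 1.033 × 1.071 × 1.039 × 1.074 ≈ 1.25270.
Nominal growth factor: 1.39700. Real growth factor = 1.39700 / 1.25270 ≈ 1.11519.
Total real return ≈ 11.5191%.

11.52%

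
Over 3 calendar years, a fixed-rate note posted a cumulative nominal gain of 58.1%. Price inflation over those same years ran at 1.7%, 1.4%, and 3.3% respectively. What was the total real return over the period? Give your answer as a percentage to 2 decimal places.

48.41%

Cumulative inflation factor: 1.017 × 1.014 × 1.033 ≈ 1.06527.
Nominal growth factor: 1.58100. Real growth factor = 1.58100 / 1.06527 ≈ 1.48413.
Total real return ≈ 48.4132%.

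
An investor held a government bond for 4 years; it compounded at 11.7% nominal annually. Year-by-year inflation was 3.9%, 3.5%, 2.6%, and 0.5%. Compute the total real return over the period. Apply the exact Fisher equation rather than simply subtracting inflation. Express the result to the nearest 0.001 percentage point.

Cumulative inflation factor: 1.039 × 1.035 × 1.026 × 1.005 ≈ 1.10884.
Nominal growth factor: 1.55673. Real growth factor = 1.55673 / 1.10884 ≈ 1.40392.
Total real return ≈ 40.3923%.

40.392%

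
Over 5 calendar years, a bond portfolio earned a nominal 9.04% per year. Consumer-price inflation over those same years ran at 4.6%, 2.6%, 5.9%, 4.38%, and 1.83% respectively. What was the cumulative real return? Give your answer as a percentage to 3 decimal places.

Cumulative inflation factor: 1.046 × 1.026 × 1.059 × 1.0438 × 1.0183 ≈ 1.20800.
Nominal growth factor: 1.54145. Real growth factor = 1.54145 / 1.20800 ≈ 1.27603.
Total real return ≈ 27.6031%.

27.603%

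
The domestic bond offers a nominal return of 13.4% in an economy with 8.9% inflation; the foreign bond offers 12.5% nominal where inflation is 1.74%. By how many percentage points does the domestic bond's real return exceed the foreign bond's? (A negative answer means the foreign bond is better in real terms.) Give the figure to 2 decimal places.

-6.44

The domestic bond real return: 1.134/1.089 − 1 = 4.132%.
The foreign bond real return: 1.125/1.0174 − 1 = 10.576%.
Difference: 4.132 − 10.576 = -6.444 pp.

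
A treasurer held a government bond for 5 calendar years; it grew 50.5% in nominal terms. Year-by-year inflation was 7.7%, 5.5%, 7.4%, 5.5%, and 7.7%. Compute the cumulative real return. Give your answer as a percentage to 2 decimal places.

Cumulative inflation factor: 1.077 × 1.055 × 1.074 × 1.055 × 1.077 ≈ 1.38657.
Nominal growth factor: 1.50500. Real growth factor = 1.50500 / 1.38657 ≈ 1.08542.
Total real return ≈ 8.5415%.

8.54%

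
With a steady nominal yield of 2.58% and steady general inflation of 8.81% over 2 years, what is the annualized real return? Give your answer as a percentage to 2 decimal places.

With constant rates the annual real return is the same each year: (1+2.58%)/(1+8.81%) − 1 = -0.05726.

-5.73%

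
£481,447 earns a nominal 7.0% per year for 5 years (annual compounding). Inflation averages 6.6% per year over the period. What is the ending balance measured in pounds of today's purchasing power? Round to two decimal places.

£490,547.82

Nominal value at maturity: £481,447 × (1 + 7.0%)^5 ≈ £675,254.32.
Price-level factor over 5 years: (1 + 6.6%)^5 ≈ 1.3765310860.
The maturity value deflated by that factor is the answer in today's purchasing power.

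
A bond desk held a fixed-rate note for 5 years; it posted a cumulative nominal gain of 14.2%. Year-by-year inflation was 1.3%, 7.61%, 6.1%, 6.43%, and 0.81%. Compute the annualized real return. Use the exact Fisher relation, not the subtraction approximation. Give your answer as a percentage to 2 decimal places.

Cumulative inflation factor: 1.013 × 1.0761 × 1.061 × 1.0643 × 1.0081 ≈ 1.24092.
Nominal growth factor: 1.14200. Real growth factor = 1.14200 / 1.24092 ≈ 0.92028.
Annualized: 0.92028^(1/5) − 1 ≈ -0.01648.

-1.65%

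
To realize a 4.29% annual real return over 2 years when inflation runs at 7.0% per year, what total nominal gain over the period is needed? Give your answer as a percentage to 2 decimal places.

24.52%

Required annual nominal rate: (1+4.29%)(1+7.0%) − 1 = 11.5903%.
Cumulative over 2 years: (1 + 0.115903)^2 − 1 ≈ 0.24524.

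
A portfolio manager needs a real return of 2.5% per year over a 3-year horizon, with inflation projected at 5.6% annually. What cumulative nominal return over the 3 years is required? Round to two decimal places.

26.81%

Required annual nominal rate: (1+2.5%)(1+5.6%) − 1 = 8.24%.
Cumulative over 3 years: (1 + 0.0824)^3 − 1 ≈ 0.26813.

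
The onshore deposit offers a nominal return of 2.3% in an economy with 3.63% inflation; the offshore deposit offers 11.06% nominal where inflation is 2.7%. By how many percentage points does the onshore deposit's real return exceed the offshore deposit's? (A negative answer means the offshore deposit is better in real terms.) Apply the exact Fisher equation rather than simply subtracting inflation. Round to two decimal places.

-9.42

The onshore deposit real return: 1.023/1.0363 − 1 = -1.283%.
The offshore deposit real return: 1.1106/1.027 − 1 = 8.140%.
Difference: -1.283 − 8.140 = -9.423 pp.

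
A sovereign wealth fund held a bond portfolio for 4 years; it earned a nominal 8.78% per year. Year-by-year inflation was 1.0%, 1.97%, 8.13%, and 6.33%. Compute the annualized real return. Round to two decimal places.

Cumulative inflation factor: 1.010 × 1.0197 × 1.0813 × 1.0633 ≈ 1.18412.
Nominal growth factor: 1.40022. Real growth factor = 1.40022 / 1.18412 ≈ 1.18250.
Annualized: 1.18250^(1/4) − 1 ≈ 0.04280.

4.28%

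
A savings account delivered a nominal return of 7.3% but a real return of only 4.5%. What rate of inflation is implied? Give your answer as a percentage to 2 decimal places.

2.68%

From (1+r_nom) = (1+r_real)(1+π), we get 1+π = (1 + 7.3%)/(1 + 4.5%) = 1.073/1.045 ≈ 1.02679.
So π ≈ 2.6794%.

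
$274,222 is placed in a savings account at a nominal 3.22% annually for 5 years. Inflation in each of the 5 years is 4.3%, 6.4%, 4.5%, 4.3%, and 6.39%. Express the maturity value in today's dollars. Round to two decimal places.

$249,686.02

Nominal value at maturity: $274,222 × (1 + 3.22%)^5 ≈ $321,308.02.
Price-level factor over 5 years: 1.043 × 1.064 × 1.045 × 1.043 × 1.0639 ≈ 1.2868482733.
The maturity value deflated by that factor is the answer in today's purchasing power.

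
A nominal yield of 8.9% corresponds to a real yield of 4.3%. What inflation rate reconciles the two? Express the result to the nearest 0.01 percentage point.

4.41%

From (1+r_nom) = (1+r_real)(1+π), we get 1+π = (1 + 8.9%)/(1 + 4.3%) = 1.089/1.043 ≈ 1.04410.
So π ≈ 4.4104%.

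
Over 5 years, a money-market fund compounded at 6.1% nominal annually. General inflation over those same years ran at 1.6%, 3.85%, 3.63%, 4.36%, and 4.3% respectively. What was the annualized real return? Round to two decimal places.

2.47%

Cumulative inflation factor: 1.016 × 1.0385 × 1.0363 × 1.0436 × 1.043 ≈ 1.19016.
Nominal growth factor: 1.34455. Real growth factor = 1.34455 / 1.19016 ≈ 1.12973.
Annualized: 1.12973^(1/5) − 1 ≈ 0.02469.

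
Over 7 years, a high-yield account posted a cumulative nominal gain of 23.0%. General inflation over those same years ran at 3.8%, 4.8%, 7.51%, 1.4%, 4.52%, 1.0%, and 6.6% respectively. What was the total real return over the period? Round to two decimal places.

-7.83%

Cumulative inflation factor: 1.038 × 1.048 × 1.0751 × 1.014 × 1.0452 × 1.010 × 1.066 ≈ 1.33451.
Nominal growth factor: 1.23000. Real growth factor = 1.23000 / 1.33451 ≈ 0.92168.
Total real return ≈ -7.8317%.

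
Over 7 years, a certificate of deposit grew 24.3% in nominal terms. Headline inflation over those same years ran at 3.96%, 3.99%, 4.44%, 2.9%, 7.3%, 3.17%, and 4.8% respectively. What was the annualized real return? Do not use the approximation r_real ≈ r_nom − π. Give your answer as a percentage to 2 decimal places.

-1.15%

Cumulative inflation factor: 1.0396 × 1.0399 × 1.0444 × 1.029 × 1.073 × 1.0317 × 1.048 ≈ 1.34789.
Nominal growth factor: 1.24300. Real growth factor = 1.24300 / 1.34789 ≈ 0.92218.
Annualized: 0.92218^(1/7) − 1 ≈ -0.01151.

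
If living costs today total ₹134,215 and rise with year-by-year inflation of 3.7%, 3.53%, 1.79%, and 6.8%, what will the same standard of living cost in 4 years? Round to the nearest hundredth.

₹156,647.11

Cumulative price-level factor: 1.037 × 1.0353 × 1.0179 × 1.068 ≈ 1.1671356573.
Multiplying ₹134,215 by the price-level factor gives the future nominal sum.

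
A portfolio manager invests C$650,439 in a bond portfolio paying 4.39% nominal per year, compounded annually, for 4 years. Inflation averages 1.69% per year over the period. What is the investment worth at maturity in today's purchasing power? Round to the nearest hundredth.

C$722,319.23

Nominal value at maturity: C$650,439 × (1 + 4.39%)^4 ≈ C$772,399.82.
Price-level factor over 4 years: (1 + 1.69%)^4 ≈ 1.0693330488.
The maturity value deflated by that factor is the answer in today's purchasing power.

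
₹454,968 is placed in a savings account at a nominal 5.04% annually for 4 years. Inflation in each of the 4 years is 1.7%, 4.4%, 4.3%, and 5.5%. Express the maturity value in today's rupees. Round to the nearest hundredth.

₹474,068.92

Nominal value at maturity: ₹454,968 × (1 + 5.04%)^4 ≈ ₹553,859.62.
Price-level factor over 4 years: 1.017 × 1.044 × 1.043 × 1.055 ≈ 1.1683103380.
Dividing the nominal maturity value by the price-level factor gives the value in today's money.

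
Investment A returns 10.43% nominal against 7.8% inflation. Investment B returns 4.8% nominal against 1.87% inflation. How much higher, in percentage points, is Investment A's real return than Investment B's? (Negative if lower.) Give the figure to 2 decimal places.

Investment A real return: 1.1043/1.078 − 1 = 2.440%.
Investment B real return: 1.048/1.0187 − 1 = 2.876%.
Difference: 2.440 − 2.876 = -0.436 pp.

-0.44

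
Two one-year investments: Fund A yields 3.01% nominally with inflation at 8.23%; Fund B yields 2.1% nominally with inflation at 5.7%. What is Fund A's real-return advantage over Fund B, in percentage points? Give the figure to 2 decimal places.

-1.42

Fund A real return: 1.0301/1.0823 − 1 = -4.823%.
Fund B real return: 1.021/1.057 − 1 = -3.406%.
Difference: -4.823 − (-3.406) = -1.417 pp.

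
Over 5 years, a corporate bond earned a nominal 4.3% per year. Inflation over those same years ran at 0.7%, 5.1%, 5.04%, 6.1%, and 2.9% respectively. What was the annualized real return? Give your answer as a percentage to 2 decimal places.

Cumulative inflation factor: 1.007 × 1.051 × 1.0504 × 1.061 × 1.029 ≈ 1.21372.
Nominal growth factor: 1.23430. Real growth factor = 1.23430 / 1.21372 ≈ 1.01696.
Annualized: 1.01696^(1/5) − 1 ≈ 0.00337.

0.34%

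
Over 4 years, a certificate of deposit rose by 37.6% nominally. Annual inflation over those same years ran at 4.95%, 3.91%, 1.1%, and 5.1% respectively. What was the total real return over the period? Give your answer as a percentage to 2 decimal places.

18.75%

Cumulative inflation factor: 1.0495 × 1.0391 × 1.011 × 1.051 ≈ 1.15876.
Nominal growth factor: 1.37600. Real growth factor = 1.37600 / 1.15876 ≈ 1.18748.
Total real return ≈ 18.7476%.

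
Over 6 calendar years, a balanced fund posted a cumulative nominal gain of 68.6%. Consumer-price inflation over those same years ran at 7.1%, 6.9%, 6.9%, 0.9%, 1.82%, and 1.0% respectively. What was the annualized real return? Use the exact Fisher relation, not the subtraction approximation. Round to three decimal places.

Cumulative inflation factor: 1.071 × 1.069 × 1.069 × 1.009 × 1.0182 × 1.010 ≈ 1.26996.
Nominal growth factor: 1.68600. Real growth factor = 1.68600 / 1.26996 ≈ 1.32760.
Annualized: 1.32760^(1/6) − 1 ≈ 0.04836.

4.836%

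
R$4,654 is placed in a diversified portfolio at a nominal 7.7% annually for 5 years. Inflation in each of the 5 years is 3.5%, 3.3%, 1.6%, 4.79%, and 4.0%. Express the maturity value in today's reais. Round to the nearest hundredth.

R$5,696.62

Nominal value at maturity: R$4,654 × (1 + 7.7%)^5 ≈ R$6,743.80.
Price-level factor over 5 years: 1.035 × 1.033 × 1.016 × 1.0479 × 1.040 ≈ 1.1838251411.
Dividing the nominal maturity value by the price-level factor gives the value in today's money.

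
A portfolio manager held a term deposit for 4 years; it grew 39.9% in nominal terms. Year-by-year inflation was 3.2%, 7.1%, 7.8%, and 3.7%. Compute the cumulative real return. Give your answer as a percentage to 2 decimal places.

Cumulative inflation factor: 1.032 × 1.071 × 1.078 × 1.037 ≈ 1.23557.
Nominal growth factor: 1.39900. Real growth factor = 1.39900 / 1.23557 ≈ 1.13227.
Total real return ≈ 13.2273%.

13.23%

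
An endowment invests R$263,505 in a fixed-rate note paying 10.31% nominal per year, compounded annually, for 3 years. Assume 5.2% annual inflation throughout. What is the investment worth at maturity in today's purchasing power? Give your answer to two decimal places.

Nominal value at maturity: R$263,505 × (1 + 10.31%)^3 ≈ R$353,698.74.
Price-level factor over 3 years: (1 + 5.2%)^3 = 1.164252608.
Dividing the nominal maturity value by the price-level factor gives the value in today's money.

R$303,798.97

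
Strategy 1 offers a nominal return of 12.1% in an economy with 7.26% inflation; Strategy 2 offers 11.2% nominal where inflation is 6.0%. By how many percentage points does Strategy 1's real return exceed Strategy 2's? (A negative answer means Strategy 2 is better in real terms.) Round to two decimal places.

-0.39

Strategy 1 real return: 1.121/1.0726 − 1 = 4.512%.
Strategy 2 real return: 1.112/1.060 − 1 = 4.906%.
Difference: 4.512 − 4.906 = -0.394 pp.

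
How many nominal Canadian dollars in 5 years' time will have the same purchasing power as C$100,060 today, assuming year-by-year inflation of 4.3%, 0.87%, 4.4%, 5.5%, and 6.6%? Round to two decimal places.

Cumulative price-level factor: 1.043 × 1.0087 × 1.044 × 1.055 × 1.066 ≈ 1.2352546353.
The nominal amount required is C$100,060 scaled up by that factor.

C$123,599.58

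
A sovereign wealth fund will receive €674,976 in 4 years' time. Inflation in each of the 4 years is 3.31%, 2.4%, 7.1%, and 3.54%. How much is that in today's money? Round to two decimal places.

Price-level factor over 4 years: 1.0331 × 1.024 × 1.071 × 1.0354 ≈ 1.1731132759.
Purchasing power today: €674,976 divided by that factor.

€575,371.55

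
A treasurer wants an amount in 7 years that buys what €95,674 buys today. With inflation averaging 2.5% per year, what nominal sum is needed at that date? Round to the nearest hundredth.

€113,726.32

Cumulative price-level factor: (1+2.5%)^7 ≈ 1.1886857537.
Multiplying €95,674 by the price-level factor gives the future nominal sum.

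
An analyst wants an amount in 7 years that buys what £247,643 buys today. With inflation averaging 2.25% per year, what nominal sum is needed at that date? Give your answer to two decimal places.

Cumulative price-level factor: (1+2.25%)^7 ≈ 1.1685390140.
The nominal amount required is £247,643 scaled up by that factor.

£289,380.51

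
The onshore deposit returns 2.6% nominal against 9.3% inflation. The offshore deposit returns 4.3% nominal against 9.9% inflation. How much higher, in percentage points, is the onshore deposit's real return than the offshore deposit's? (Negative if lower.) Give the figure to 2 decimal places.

-1.03

The onshore deposit real return: 1.026/1.093 − 1 = -6.130%.
The offshore deposit real return: 1.043/1.099 − 1 = -5.096%.
Difference: -6.130 − (-5.096) = -1.034 pp.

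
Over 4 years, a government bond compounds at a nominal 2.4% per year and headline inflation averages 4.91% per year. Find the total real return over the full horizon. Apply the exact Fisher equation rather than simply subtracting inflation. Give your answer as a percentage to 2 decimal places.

The annual real rate is (1+2.4%)/(1+4.91%) − 1 = -2.3925%.
Compounded over 4 years: (1 + -0.023925)^4 − 1 ≈ -0.09232.

-9.23%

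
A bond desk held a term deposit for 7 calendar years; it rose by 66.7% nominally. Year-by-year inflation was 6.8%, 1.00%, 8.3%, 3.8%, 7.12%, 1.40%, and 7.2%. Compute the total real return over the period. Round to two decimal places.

Cumulative inflation factor: 1.068 × 1.0100 × 1.083 × 1.038 × 1.0712 × 1.0140 × 1.072 ≈ 1.41196.
Nominal growth factor: 1.66700. Real growth factor = 1.66700 / 1.41196 ≈ 1.18063.
Total real return ≈ 18.0630%.

18.06%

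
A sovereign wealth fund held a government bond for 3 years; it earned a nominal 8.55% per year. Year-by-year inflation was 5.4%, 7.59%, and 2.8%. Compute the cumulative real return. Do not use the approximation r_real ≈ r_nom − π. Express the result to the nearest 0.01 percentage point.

9.72%

Cumulative inflation factor: 1.054 × 1.0759 × 1.028 ≈ 1.16575.
Nominal growth factor: 1.27906. Real growth factor = 1.27906 / 1.16575 ≈ 1.09720.
Total real return ≈ 9.7195%.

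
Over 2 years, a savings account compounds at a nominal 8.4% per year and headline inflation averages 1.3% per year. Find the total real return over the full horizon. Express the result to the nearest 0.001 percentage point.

The annual real rate is (1+8.4%)/(1+1.3%) − 1 = 7.0089%.
Compounded over 2 years: (1 + 0.070089)^2 − 1 ≈ 0.14509.

14.509%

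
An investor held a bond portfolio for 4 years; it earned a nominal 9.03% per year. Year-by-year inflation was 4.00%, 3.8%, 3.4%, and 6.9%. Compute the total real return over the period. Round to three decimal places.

18.428%

Cumulative inflation factor: 1.0400 × 1.038 × 1.034 × 1.069 ≈ 1.19324.
Nominal growth factor: 1.41314. Real growth factor = 1.41314 / 1.19324 ≈ 1.18428.
Total real return ≈ 18.4282%.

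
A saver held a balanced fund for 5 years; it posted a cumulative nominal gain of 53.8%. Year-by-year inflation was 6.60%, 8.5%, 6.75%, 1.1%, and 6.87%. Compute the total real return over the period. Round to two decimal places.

Cumulative inflation factor: 1.0660 × 1.085 × 1.0675 × 1.011 × 1.0687 ≈ 1.33402.
Nominal growth factor: 1.53800. Real growth factor = 1.53800 / 1.33402 ≈ 1.15291.
Total real return ≈ 15.2908%.

15.29%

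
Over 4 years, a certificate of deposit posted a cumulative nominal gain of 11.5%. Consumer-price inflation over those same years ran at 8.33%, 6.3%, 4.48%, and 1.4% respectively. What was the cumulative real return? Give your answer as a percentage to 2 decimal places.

Cumulative inflation factor: 1.0833 × 1.063 × 1.0448 × 1.014 ≈ 1.21998.
Nominal growth factor: 1.11500. Real growth factor = 1.11500 / 1.21998 ≈ 0.91395.
Total real return ≈ -8.6051%.

-8.61%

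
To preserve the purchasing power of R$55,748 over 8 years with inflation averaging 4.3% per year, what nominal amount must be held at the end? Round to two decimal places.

R$78,073.52

Cumulative price-level factor: (1+4.3%)^8 ≈ 1.4004721197.
The nominal amount required is R$55,748 scaled up by that factor.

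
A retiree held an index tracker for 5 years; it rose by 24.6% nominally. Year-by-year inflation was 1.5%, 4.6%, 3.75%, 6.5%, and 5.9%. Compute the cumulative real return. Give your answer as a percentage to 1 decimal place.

0.3%

Cumulative inflation factor: 1.015 × 1.046 × 1.0375 × 1.065 × 1.059 ≈ 1.24231.
Nominal growth factor: 1.24600. Real growth factor = 1.24600 / 1.24231 ≈ 1.00297.
Total real return ≈ 0.2967%.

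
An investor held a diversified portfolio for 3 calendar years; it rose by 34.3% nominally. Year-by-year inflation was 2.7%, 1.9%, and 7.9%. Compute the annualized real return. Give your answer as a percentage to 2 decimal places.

Cumulative inflation factor: 1.027 × 1.019 × 1.079 ≈ 1.12919.
Nominal growth factor: 1.34300. Real growth factor = 1.34300 / 1.12919 ≈ 1.18935.
Annualized: 1.18935^(1/3) − 1 ≈ 0.05951.

5.95%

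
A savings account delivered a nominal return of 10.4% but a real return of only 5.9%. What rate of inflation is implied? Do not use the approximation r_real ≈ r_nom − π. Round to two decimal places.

4.25%

From (1+r_nom) = (1+r_real)(1+π), we get 1+π = (1 + 10.4%)/(1 + 5.9%) = 1.104/1.059 ≈ 1.04249.
So π ≈ 4.2493%.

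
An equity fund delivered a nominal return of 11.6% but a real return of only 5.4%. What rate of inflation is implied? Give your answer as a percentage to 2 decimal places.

From (1+r_nom) = (1+r_real)(1+π), we get 1+π = (1 + 11.6%)/(1 + 5.4%) = 1.116/1.054 ≈ 1.05882.
So π ≈ 5.8824%.

5.88%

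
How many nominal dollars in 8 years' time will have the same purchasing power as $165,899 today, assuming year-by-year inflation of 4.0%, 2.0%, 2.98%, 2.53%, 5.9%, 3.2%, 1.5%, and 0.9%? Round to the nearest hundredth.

Cumulative price-level factor: 1.040 × 1.020 × 1.0298 × 1.0253 × 1.059 × 1.032 × 1.015 × 1.009 ≈ 1.2536324401.
Multiplying $165,899 by the price-level factor gives the future nominal sum.

$207,976.37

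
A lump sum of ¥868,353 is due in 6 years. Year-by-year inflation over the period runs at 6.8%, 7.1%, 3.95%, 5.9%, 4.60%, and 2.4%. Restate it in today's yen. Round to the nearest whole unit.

Price-level factor over 6 years: 1.068 × 1.071 × 1.0395 × 1.059 × 1.0460 × 1.024 ≈ 1.3486921151.
Purchasing power today: ¥868,353 divided by that factor.

¥643,848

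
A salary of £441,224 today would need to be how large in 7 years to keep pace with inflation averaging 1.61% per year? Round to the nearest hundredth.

Cumulative price-level factor: (1+1.61%)^7 ≈ 1.1182918493.
The nominal amount required is £441,224 scaled up by that factor.

£493,417.20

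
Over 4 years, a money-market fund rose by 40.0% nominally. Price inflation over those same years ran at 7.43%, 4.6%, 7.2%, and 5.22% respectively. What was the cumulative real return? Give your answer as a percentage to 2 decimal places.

Cumulative inflation factor: 1.0743 × 1.046 × 1.072 × 1.0522 ≈ 1.26751.
Nominal growth factor: 1.40000. Real growth factor = 1.40000 / 1.26751 ≈ 1.10453.
Total real return ≈ 10.4530%.

10.45%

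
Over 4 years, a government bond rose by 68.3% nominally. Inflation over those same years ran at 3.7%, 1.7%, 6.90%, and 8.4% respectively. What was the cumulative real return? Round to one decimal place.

37.7%

Cumulative inflation factor: 1.037 × 1.017 × 1.0690 × 1.084 ≈ 1.22210.
Nominal growth factor: 1.68300. Real growth factor = 1.68300 / 1.22210 ≈ 1.37714.
Total real return ≈ 37.7138%.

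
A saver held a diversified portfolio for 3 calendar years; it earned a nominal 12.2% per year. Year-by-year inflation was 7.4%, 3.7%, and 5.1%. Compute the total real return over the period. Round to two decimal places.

20.67%

Cumulative inflation factor: 1.074 × 1.037 × 1.051 ≈ 1.17054.
Nominal growth factor: 1.41247. Real growth factor = 1.41247 / 1.17054 ≈ 1.20668.
Total real return ≈ 20.6682%.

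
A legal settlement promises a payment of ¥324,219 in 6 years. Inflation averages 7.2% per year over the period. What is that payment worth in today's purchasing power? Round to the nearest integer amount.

¥213,634

Price-level factor over 6 years: (1 + 7.2%)^6 ≈ 1.5176398167.
Purchasing power today: ¥324,219 divided by that factor.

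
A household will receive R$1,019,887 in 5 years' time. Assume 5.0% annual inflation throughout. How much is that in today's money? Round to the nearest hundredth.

R$799,108.15

Price-level factor over 5 years: (1 + 5.0%)^5 = 1.2762815625.
Purchasing power today: R$1,019,887 divided by that factor.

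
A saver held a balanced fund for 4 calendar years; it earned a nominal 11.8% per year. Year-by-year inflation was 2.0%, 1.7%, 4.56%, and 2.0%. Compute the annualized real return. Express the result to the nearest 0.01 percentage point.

9.01%

Cumulative inflation factor: 1.020 × 1.017 × 1.0456 × 1.020 ≈ 1.10634.
Nominal growth factor: 1.56231. Real growth factor = 1.56231 / 1.10634 ≈ 1.41215.
Annualized: 1.41215^(1/4) − 1 ≈ 0.09011.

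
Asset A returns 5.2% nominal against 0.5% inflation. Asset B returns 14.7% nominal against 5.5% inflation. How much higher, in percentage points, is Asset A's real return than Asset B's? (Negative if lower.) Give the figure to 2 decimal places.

-4.04

Asset A real return: 1.052/1.005 − 1 = 4.677%.
Asset B real return: 1.147/1.055 − 1 = 8.720%.
Difference: 4.677 − 8.720 = -4.043 pp.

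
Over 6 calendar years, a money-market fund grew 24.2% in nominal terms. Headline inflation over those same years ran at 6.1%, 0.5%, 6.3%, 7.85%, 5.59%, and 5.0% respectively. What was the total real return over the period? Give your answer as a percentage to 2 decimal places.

Cumulative inflation factor: 1.061 × 1.005 × 1.063 × 1.0785 × 1.0559 × 1.050 ≈ 1.35534.
Nominal growth factor: 1.24200. Real growth factor = 1.24200 / 1.35534 ≈ 0.91638.
Total real return ≈ -8.3622%.

-8.36%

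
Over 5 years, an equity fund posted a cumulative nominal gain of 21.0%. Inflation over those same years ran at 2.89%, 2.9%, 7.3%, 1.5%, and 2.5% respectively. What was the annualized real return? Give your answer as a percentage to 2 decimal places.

0.47%

Cumulative inflation factor: 1.0289 × 1.029 × 1.073 × 1.015 × 1.025 ≈ 1.18189.
Nominal growth factor: 1.21000. Real growth factor = 1.21000 / 1.18189 ≈ 1.02378.
Annualized: 1.02378^(1/5) − 1 ≈ 0.00471.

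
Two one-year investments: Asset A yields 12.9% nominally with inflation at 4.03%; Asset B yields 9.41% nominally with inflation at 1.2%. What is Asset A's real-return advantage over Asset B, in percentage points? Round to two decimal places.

0.41

Asset A real return: 1.129/1.0403 − 1 = 8.526%.
Asset B real return: 1.0941/1.012 − 1 = 8.113%.
Difference: 8.526 − 8.113 = 0.413 pp.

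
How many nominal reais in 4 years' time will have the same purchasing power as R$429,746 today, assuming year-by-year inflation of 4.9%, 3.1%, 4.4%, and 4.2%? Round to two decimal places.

R$505,608.32

Cumulative price-level factor: 1.049 × 1.031 × 1.044 × 1.042 ≈ 1.1765282811.
The nominal amount required is R$429,746 scaled up by that factor.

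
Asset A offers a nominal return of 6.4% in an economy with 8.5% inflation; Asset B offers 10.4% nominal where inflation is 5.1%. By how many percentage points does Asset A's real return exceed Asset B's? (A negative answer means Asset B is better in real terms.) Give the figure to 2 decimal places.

-6.98

Asset A real return: 1.064/1.085 − 1 = -1.935%.
Asset B real return: 1.104/1.051 − 1 = 5.043%.
Difference: -1.935 − 5.043 = -6.978 pp.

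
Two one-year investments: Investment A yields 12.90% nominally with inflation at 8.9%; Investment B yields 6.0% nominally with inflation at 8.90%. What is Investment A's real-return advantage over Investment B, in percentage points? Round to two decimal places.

6.34

Investment A real return: 1.1290/1.089 − 1 = 3.673%.
Investment B real return: 1.060/1.0890 − 1 = -2.663%.
Difference: 3.673 − (-2.663) = 6.336 pp.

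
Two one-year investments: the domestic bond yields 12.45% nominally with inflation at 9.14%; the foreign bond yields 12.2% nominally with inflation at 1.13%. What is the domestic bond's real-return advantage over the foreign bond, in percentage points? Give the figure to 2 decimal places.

The domestic bond real return: 1.1245/1.0914 − 1 = 3.033%.
The foreign bond real return: 1.122/1.0113 − 1 = 10.946%.
Difference: 3.033 − 10.946 = -7.913 pp.

-7.91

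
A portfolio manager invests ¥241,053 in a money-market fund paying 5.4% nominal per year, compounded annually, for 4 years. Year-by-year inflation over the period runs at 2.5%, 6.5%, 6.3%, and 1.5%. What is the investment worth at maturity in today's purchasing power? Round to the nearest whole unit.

Nominal value at maturity: ¥241,053 × (1 + 5.4%)^4 ≈ ¥297,492.
Price-level factor over 4 years: 1.025 × 1.065 × 1.063 × 1.015 ≈ 1.1778033356.
Dividing the nominal maturity value by the price-level factor gives the value in today's money.

¥252,582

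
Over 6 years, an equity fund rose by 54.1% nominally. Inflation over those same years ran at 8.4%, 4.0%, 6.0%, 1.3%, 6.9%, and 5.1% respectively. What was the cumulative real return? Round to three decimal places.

13.304%

Cumulative inflation factor: 1.084 × 1.040 × 1.060 × 1.013 × 1.069 × 1.051 ≈ 1.36006.
Nominal growth factor: 1.54100. Real growth factor = 1.54100 / 1.36006 ≈ 1.13304.
Total real return ≈ 13.3038%.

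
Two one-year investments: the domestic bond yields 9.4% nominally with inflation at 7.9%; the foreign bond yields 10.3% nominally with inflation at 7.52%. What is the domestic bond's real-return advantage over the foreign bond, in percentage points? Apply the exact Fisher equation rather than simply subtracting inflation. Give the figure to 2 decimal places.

-1.20

The domestic bond real return: 1.094/1.079 − 1 = 1.390%.
The foreign bond real return: 1.103/1.0752 − 1 = 2.586%.
Difference: 1.390 − 2.586 = -1.196 pp.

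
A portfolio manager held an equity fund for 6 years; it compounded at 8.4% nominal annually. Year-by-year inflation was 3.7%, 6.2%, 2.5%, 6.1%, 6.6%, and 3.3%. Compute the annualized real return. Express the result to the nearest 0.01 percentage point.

Cumulative inflation factor: 1.037 × 1.062 × 1.025 × 1.061 × 1.066 × 1.033 ≈ 1.31886.
Nominal growth factor: 1.62247. Real growth factor = 1.62247 / 1.31886 ≈ 1.23020.
Annualized: 1.23020^(1/6) − 1 ≈ 0.03513.

3.51%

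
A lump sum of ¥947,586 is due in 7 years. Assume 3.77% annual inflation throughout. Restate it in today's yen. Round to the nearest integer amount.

Price-level factor over 7 years: (1 + 3.77%)^7 ≈ 1.2956948039.
Purchasing power today: ¥947,586 divided by that factor.

¥731,334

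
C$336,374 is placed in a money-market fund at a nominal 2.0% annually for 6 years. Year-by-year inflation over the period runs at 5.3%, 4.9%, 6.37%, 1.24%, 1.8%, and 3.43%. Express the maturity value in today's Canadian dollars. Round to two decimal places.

C$302,450.28

Nominal value at maturity: C$336,374 × (1 + 2.0%)^6 ≈ C$378,811.76.
Price-level factor over 6 years: 1.053 × 1.049 × 1.0637 × 1.0124 × 1.018 × 1.0343 ≈ 1.2524761302.
Dividing the nominal maturity value by the price-level factor gives the value in today's money.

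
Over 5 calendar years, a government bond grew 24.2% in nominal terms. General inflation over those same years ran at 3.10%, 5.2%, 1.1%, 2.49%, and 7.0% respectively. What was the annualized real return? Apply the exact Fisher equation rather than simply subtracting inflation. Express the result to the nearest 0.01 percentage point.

0.65%

Cumulative inflation factor: 1.0310 × 1.052 × 1.011 × 1.0249 × 1.070 ≈ 1.20252.
Nominal growth factor: 1.24200. Real growth factor = 1.24200 / 1.20252 ≈ 1.03283.
Annualized: 1.03283^(1/5) − 1 ≈ 0.00648.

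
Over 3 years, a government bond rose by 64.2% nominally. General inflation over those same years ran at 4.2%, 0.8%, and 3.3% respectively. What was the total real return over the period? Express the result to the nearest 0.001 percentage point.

Cumulative inflation factor: 1.042 × 1.008 × 1.033 ≈ 1.08500.
Nominal growth factor: 1.64200. Real growth factor = 1.64200 / 1.08500 ≈ 1.51337.
Total real return ≈ 51.3368%.

51.337%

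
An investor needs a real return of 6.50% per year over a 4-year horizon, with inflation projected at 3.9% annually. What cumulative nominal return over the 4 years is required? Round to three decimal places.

49.920%

Required annual nominal rate: (1+6.50%)(1+3.9%) − 1 = 10.6535%.
Cumulative over 4 years: (1 + 0.106535)^4 − 1 ≈ 0.49920.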